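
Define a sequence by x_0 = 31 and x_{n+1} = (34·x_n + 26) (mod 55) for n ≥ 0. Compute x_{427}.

45

Computing terms: x_0 = 31; x_1 = 35; x_2 = 6; x_3 = 10; x_4 = 36; x_5 = 40; x_6 = 11; x_7 = 15; x_8 = 41; x_9 = 45; x_{10} = 16; x_{11} = 20; x_{12} = 46; x_{13} = 50; x_{14} = 21; x_{15} = 25; x_{16} = 51; x_{17} = 0; x_{18} = 26; x_{19} = 30; x_{20} = 1; x_{21} = 5; x_{22} = 31.
Since x_{22} = x_0 = 31, the sequence is periodic with period 22.
So x_{427} = x_{0 + ((427-0) mod 22)} = x_9 = 45.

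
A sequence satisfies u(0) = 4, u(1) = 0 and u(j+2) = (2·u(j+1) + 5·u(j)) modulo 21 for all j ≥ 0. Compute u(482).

20

Listing terms: u(0) = 4, u(1) = 0, u(2) = 20, u(3) = 19, u(4) = 12, u(5) = 14, u(6) = 4, u(7) = 15, u(8) = 8, u(9) = 7, u(10) = 12, u(11) = 17, u(12) = 10, u(13) = 0, u(14) = 8, u(15) = 16, u(16) = 9, u(17) = 14, u(18) = 10, u(19) = 6, u(20) = 20, u(21) = 7, u(22) = 9, u(23) = 11, u(24) = 4, u(25) = 0.
Since (u(24), u(25)) = (u(0), u(1)) = (4, 0) (two consecutive terms determine the rest), the sequence is periodic with period 24.
(482 - 0) mod 24 = 2, so u(482) = u(2) = 20.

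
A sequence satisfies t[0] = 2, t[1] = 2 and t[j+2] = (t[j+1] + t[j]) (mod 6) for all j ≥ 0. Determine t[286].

Listing terms: t[0] = 2,  t[1] = 2,  t[2] = 4,  t[3] = 0,  t[4] = 4,  t[5] = 4,  t[6] = 2,  t[7] = 0,  t[8] = 2,  t[9] = 2.
Since (t[8], t[9]) = (t[0], t[1]) = (2, 2) (two consecutive terms determine the rest), the sequence is periodic with period 8.
(286 - 0) mod 8 = 6, so t[286] = t[6] = 2.

2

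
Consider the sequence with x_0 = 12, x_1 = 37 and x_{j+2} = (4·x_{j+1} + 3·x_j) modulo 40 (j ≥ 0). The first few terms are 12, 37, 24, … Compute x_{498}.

16

Computing terms: x_0 = 12,  x_1 = 37,  x_2 = 24,  x_3 = 7,  x_4 = 20,  x_5 = 21,  x_6 = 24,  x_7 = 39,  x_8 = 28,  x_9 = 29,  x_{10} = 0,  x_{11} = 7,  x_{12} = 28,  x_{13} = 13,  x_{14} = 16,  x_{15} = 23,  x_{16} = 20,  x_{17} = 29,  x_{18} = 16,  x_{19} = 31,  x_{20} = 12,  x_{21} = 21,  x_{22} = 0,  x_{23} = 23,  x_{24} = 12,  x_{25} = 37.
Since (x_{24}, x_{25}) = (x_0, x_1) = (12, 37) (two consecutive terms determine the rest), the sequence is periodic with period 24.
So x_{498} = x_{0 + ((498-0) mod 24)} = x_{18} = 16.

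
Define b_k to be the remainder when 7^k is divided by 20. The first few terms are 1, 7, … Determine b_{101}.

7

Computing terms: b_0 = 1, b_1 = 7, b_2 = 9, b_3 = 3, b_4 = 1.
Since b_4 = b_0 = 1, the sequence is periodic with period 4.
So b_{101} = b_{0 + ((101-0) mod 4)} = b_1 = 7.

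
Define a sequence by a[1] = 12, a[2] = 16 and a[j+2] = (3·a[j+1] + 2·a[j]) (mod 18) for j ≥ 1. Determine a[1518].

Computing terms: a[1] = 12; a[2] = 16; a[3] = 0; a[4] = 14; a[5] = 6; a[6] = 10; a[7] = 6; a[8] = 2; a[9] = 0; a[10] = 4; a[11] = 12; a[12] = 8; a[13] = 12; a[14] = 16.
The sequence repeats with period 12.
(1518 - 1) mod 12 = 5, so a[1518] = a[6] = 10.

10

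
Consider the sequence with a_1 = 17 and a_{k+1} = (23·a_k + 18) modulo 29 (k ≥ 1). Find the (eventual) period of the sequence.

Listing terms: a_1 = 17, a_2 = 3, a_3 = 0, a_4 = 18, a_5 = 26, a_6 = 7, a_7 = 5, a_8 = 17.
The sequence repeats with period 7.

7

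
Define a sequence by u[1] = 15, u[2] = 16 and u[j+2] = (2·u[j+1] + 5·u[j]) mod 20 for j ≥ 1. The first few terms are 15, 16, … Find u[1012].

14

u[1] = 15,  u[2] = 16,  u[3] = 7,  u[4] = 14,  u[5] = 3,  u[6] = 16,  u[7] = 7.
Since (u[6], u[7]) = (u[2], u[3]) = (16, 7) (two consecutive terms determine the rest), the sequence is eventually periodic: after a pre-period of length 1 it cycles with period 4.
For j ≥ 2, u[j] depends only on (j - 2) mod 4. (1012 - 2) mod 4 = 2, so u[1012] = u[4] = 14.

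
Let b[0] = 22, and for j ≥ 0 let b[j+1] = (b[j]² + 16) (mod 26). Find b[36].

b[0] = 22, b[1] = 6, b[2] = 0, b[3] = 16, b[4] = 12, b[5] = 4, b[6] = 6.
Since b[6] = b[1] = 6, the sequence is eventually periodic: after a pre-period of length 1 it cycles with period 5.
For j ≥ 1, b[j] depends only on (j - 1) mod 5. (36 - 1) mod 5 = 0, so b[36] = b[1] = 6.

6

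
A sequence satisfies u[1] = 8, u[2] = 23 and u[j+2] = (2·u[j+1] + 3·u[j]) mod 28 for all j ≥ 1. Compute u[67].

22

Listing terms: u[1] = 8; u[2] = 23; u[3] = 14; u[4] = 13; u[5] = 12; u[6] = 7; u[7] = 22; u[8] = 9; u[9] = 0; u[10] = 27; u[11] = 26; u[12] = 21; u[13] = 8; u[14] = 23.
Since (u[13], u[14]) = (u[1], u[2]) = (8, 23) (two consecutive terms determine the rest), the sequence is periodic with period 12.
So u[67] = u[1 + ((67-1) mod 12)] = u[7] = 22.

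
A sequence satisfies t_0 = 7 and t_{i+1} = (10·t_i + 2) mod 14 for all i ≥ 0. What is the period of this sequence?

6

Computing terms: t_0 = 7, t_1 = 2, t_2 = 8, t_3 = 12, t_4 = 10, t_5 = 4, t_6 = 0, t_7 = 2.
Since t_7 = t_1 = 2, the sequence is eventually periodic: after a pre-period of length 1 it cycles with period 6.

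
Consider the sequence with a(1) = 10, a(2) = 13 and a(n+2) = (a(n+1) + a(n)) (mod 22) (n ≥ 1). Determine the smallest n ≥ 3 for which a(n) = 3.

We have a(1) = 10; a(2) = 13; a(3) = 1; a(4) = 14; a(5) = 15; a(6) = 7; a(7) = 0; a(8) = 7; a(9) = 7; a(10) = 14; a(11) = 21; a(12) = 13; a(13) = 12; a(14) = 3; a(15) = 15; a(16) = 18; a(17) = 11; a(18) = 7; a(19) = 18; a(20) = 3; a(21) = 21; a(22) = 2; a(23) = 1; a(24) = 3; a(25) = 4; a(26) = 7; a(27) = 11; a(28) = 18; a(29) = 7; a(30) = 3; a(31) = 10; a(32) = 13.
The sequence repeats with period 30.
The value 3 first appears (with n ≥ 3) at a(14).

14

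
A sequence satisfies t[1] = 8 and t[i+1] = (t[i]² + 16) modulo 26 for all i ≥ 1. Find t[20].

16

Computing terms: t[1] = 8, t[2] = 2, t[3] = 20, t[4] = 0, t[5] = 16, t[6] = 12, t[7] = 4, t[8] = 6, t[9] = 0.
Since t[9] = t[4] = 0, the sequence is eventually periodic: after a pre-period of length 3 it cycles with period 5.
For i ≥ 4, t[i] depends only on (i - 4) mod 5. (20 - 4) mod 5 = 1, so t[20] = t[5] = 16.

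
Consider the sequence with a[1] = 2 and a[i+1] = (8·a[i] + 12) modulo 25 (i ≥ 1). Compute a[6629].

22

We have a[1] = 2; a[2] = 3; a[3] = 11; a[4] = 0; a[5] = 12; a[6] = 8; a[7] = 1; a[8] = 20; a[9] = 22; a[10] = 13; a[11] = 16; a[12] = 15; a[13] = 7; a[14] = 18; a[15] = 6; a[16] = 10; a[17] = 17; a[18] = 23; a[19] = 21; a[20] = 5; a[21] = 2.
The sequence repeats with period 20.
(6629 - 1) mod 20 = 8, so a[6629] = a[9] = 22.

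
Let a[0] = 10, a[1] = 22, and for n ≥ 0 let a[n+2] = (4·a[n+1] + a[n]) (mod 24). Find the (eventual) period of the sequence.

We have a[0] = 10; a[1] = 22; a[2] = 2; a[3] = 6; a[4] = 2; a[5] = 14; a[6] = 10; a[7] = 6; a[8] = 10; a[9] = 22.
Since (a[8], a[9]) = (a[0], a[1]) = (10, 22) (two consecutive terms determine the rest), the sequence is periodic with period 8.

8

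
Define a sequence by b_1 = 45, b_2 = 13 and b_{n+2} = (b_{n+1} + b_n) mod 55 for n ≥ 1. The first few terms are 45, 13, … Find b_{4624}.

Listing terms: b_1 = 45,  b_2 = 13,  b_3 = 3,  b_4 = 16,  b_5 = 19,  b_6 = 35,  b_7 = 54,  b_8 = 34,  b_9 = 33,  b_{10} = 12,  b_{11} = 45,  b_{12} = 2,  b_{13} = 47,  b_{14} = 49,  b_{15} = 41,  b_{16} = 35,  b_{17} = 21,  b_{18} = 1,  b_{19} = 22,  b_{20} = 23,  b_{21} = 45,  b_{22} = 13.
The sequence repeats with period 20.
(4624 - 1) mod 20 = 3, so b_{4624} = b_4 = 16.

16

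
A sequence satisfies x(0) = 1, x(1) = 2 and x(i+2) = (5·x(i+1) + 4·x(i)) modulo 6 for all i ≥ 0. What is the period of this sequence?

8

x(0) = 1,  x(1) = 2,  x(2) = 2,  x(3) = 0,  x(4) = 2,  x(5) = 4,  x(6) = 4,  x(7) = 0,  x(8) = 4,  x(9) = 2,  x(10) = 2.
Since (x(9), x(10)) = (x(1), x(2)) = (2, 2) (two consecutive terms determine the rest), the sequence is eventually periodic: after a pre-period of length 1 it cycles with period 8.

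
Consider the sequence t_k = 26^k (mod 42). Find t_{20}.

4

t_1 = 26; t_2 = 4; t_3 = 20; t_4 = 16; t_5 = 38; t_6 = 22; t_7 = 26.
The sequence repeats with period 6.
(20 - 1) mod 6 = 1, so t_{20} = t_2 = 4.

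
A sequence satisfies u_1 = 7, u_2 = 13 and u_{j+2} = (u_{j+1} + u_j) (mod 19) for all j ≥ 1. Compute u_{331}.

Computing terms: u_1 = 7,  u_2 = 13,  u_3 = 1,  u_4 = 14,  u_5 = 15,  u_6 = 10,  u_7 = 6,  u_8 = 16,  u_9 = 3,  u_{10} = 0,  u_{11} = 3,  u_{12} = 3,  u_{13} = 6,  u_{14} = 9,  u_{15} = 15,  u_{16} = 5,  u_{17} = 1,  u_{18} = 6,  u_{19} = 7,  u_{20} = 13.
Since (u_{19}, u_{20}) = (u_1, u_2) = (7, 13) (two consecutive terms determine the rest), the sequence is periodic with period 18.
(331 - 1) mod 18 = 6, so u_{331} = u_7 = 6.

6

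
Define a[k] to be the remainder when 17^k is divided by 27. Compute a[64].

Computing terms: a[0] = 1, a[1] = 17, a[2] = 19, a[3] = 26, a[4] = 10, a[5] = 8, a[6] = 1.
Since a[6] = a[0] = 1, the sequence is periodic with period 6.
(64 - 0) mod 6 = 4, so a[64] = a[4] = 10.

10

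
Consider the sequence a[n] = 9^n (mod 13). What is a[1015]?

Computing terms: a[0] = 1,  a[1] = 9,  a[2] = 3,  a[3] = 1.
The sequence repeats with period 3.
So a[1015] = a[0 + ((1015-0) mod 3)] = a[1] = 9.

9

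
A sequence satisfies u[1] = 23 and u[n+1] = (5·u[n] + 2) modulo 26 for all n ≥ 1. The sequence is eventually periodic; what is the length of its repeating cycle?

u[1] = 23,  u[2] = 13,  u[3] = 15,  u[4] = 25,  u[5] = 23.
The sequence repeats with period 4.

4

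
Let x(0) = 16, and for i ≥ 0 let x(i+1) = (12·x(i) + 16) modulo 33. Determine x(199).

10

Listing terms: x(0) = 16,  x(1) = 10,  x(2) = 4,  x(3) = 31,  x(4) = 25,  x(5) = 19,  x(6) = 13,  x(7) = 7,  x(8) = 1,  x(9) = 28,  x(10) = 22,  x(11) = 16.
The sequence repeats with period 11.
(199 - 0) mod 11 = 1, so x(199) = x(1) = 10.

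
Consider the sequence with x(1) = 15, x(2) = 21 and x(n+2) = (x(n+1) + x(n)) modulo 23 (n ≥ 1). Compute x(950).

x(1) = 15; x(2) = 21; x(3) = 13; x(4) = 11; x(5) = 1; x(6) = 12; x(7) = 13; x(8) = 2; x(9) = 15; x(10) = 17; x(11) = 9; x(12) = 3; x(13) = 12; x(14) = 15; x(15) = 4; x(16) = 19; x(17) = 0; x(18) = 19; x(19) = 19; x(20) = 15; x(21) = 11; x(22) = 3; x(23) = 14; x(24) = 17; x(25) = 8; x(26) = 2; x(27) = 10; x(28) = 12; x(29) = 22; x(30) = 11; x(31) = 10; x(32) = 21; x(33) = 8; x(34) = 6; x(35) = 14; x(36) = 20; x(37) = 11; x(38) = 8; x(39) = 19; x(40) = 4; x(41) = 0; x(42) = 4; x(43) = 4; x(44) = 8; x(45) = 12; x(46) = 20; x(47) = 9; x(48) = 6; x(49) = 15; x(50) = 21.
The sequence repeats with period 48.
(950 - 1) mod 48 = 37, so x(950) = x(38) = 8.

8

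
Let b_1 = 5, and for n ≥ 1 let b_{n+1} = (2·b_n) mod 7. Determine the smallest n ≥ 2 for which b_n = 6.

We have b_1 = 5; b_2 = 3; b_3 = 6; b_4 = 5.
Since b_4 = b_1 = 5, the sequence is periodic with period 3.
The value 6 first appears (with n ≥ 2) at b_3.

3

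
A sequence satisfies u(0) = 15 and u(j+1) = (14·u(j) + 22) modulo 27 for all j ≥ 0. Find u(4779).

19

Listing terms: u(0) = 15; u(1) = 16; u(2) = 3; u(3) = 10; u(4) = 0; u(5) = 22; u(6) = 6; u(7) = 25; u(8) = 21; u(9) = 19; u(10) = 18; u(11) = 4; u(12) = 24; u(13) = 7; u(14) = 12; u(15) = 1; u(16) = 9; u(17) = 13; u(18) = 15.
The sequence repeats with period 18.
(4779 - 0) mod 18 = 9, so u(4779) = u(9) = 19.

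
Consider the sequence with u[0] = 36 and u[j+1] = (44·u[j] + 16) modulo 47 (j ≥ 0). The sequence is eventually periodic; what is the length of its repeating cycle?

Computing terms: u[0] = 36; u[1] = 2; u[2] = 10; u[3] = 33; u[4] = 11; u[5] = 30; u[6] = 20; u[7] = 3; u[8] = 7; u[9] = 42; u[10] = 31; u[11] = 17; u[12] = 12; u[13] = 27; u[14] = 29; u[15] = 23; u[16] = 41; u[17] = 34; u[18] = 8; u[19] = 39; u[20] = 40; u[21] = 37; u[22] = 46; u[23] = 19; u[24] = 6; u[25] = 45; u[26] = 22; u[27] = 44; u[28] = 25; u[29] = 35; u[30] = 5; u[31] = 1; u[32] = 13; u[33] = 24; u[34] = 38; u[35] = 43; u[36] = 28; u[37] = 26; u[38] = 32; u[39] = 14; u[40] = 21; u[41] = 0; u[42] = 16; u[43] = 15; u[44] = 18; u[45] = 9; u[46] = 36.
Since u[46] = u[0] = 36, the sequence is periodic with period 46.

46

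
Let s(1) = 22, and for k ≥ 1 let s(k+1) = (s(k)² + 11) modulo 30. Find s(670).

s(1) = 22; s(2) = 15; s(3) = 26; s(4) = 27; s(5) = 20; s(6) = 21; s(7) = 2; s(8) = 15.
Since s(8) = s(2) = 15, the sequence is eventually periodic: after a pre-period of length 1 it cycles with period 6.
For k ≥ 2, s(k) depends only on (k - 2) mod 6. (670 - 2) mod 6 = 2, so s(670) = s(4) = 27.

27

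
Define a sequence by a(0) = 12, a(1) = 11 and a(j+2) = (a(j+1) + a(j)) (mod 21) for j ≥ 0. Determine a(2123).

Listing terms: a(0) = 12, a(1) = 11, a(2) = 2, a(3) = 13, a(4) = 15, a(5) = 7, a(6) = 1, a(7) = 8, a(8) = 9, a(9) = 17, a(10) = 5, a(11) = 1, a(12) = 6, a(13) = 7, a(14) = 13, a(15) = 20, a(16) = 12, a(17) = 11.
The sequence repeats with period 16.
So a(2123) = a(0 + ((2123-0) mod 16)) = a(11) = 1.

1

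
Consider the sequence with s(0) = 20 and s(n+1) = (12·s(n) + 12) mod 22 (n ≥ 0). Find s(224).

Computing terms: s(0) = 20, s(1) = 10, s(2) = 0, s(3) = 12, s(4) = 2, s(5) = 14, s(6) = 4, s(7) = 16, s(8) = 6, s(9) = 18, s(10) = 8, s(11) = 20.
Since s(11) = s(0) = 20, the sequence is periodic with period 11.
(224 - 0) mod 11 = 4, so s(224) = s(4) = 2.

2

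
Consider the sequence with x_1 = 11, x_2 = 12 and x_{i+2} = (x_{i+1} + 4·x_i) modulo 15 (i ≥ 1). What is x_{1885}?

1

Computing terms: x_1 = 11, x_2 = 12, x_3 = 11, x_4 = 14, x_5 = 13, x_6 = 9, x_7 = 1, x_8 = 7, x_9 = 11, x_{10} = 9, x_{11} = 8, x_{12} = 14, x_{13} = 1, x_{14} = 12, x_{15} = 1, x_{16} = 4, x_{17} = 8, x_{18} = 9, x_{19} = 11, x_{20} = 2, x_{21} = 1, x_{22} = 9, x_{23} = 13, x_{24} = 4, x_{25} = 11, x_{26} = 12.
Since (x_{25}, x_{26}) = (x_1, x_2) = (11, 12) (two consecutive terms determine the rest), the sequence is periodic with period 24.
So x_{1885} = x_{1 + ((1885-1) mod 24)} = x_{13} = 1.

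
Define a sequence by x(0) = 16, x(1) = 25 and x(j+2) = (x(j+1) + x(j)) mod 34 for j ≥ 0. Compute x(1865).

23

Listing terms: x(0) = 16,  x(1) = 25,  x(2) = 7,  x(3) = 32,  x(4) = 5,  x(5) = 3,  x(6) = 8,  x(7) = 11,  x(8) = 19,  x(9) = 30,  x(10) = 15,  x(11) = 11,  x(12) = 26,  x(13) = 3,  x(14) = 29,  x(15) = 32,  x(16) = 27,  x(17) = 25,  x(18) = 18,  x(19) = 9,  x(20) = 27,  x(21) = 2,  x(22) = 29,  x(23) = 31,  x(24) = 26,  x(25) = 23,  x(26) = 15,  x(27) = 4,  x(28) = 19,  x(29) = 23,  x(30) = 8,  x(31) = 31,  x(32) = 5,  x(33) = 2,  x(34) = 7,  x(35) = 9,  x(36) = 16,  x(37) = 25.
Since (x(36), x(37)) = (x(0), x(1)) = (16, 25) (two consecutive terms determine the rest), the sequence is periodic with period 36.
(1865 - 0) mod 36 = 29, so x(1865) = x(29) = 23.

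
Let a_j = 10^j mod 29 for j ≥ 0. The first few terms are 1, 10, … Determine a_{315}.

We have a_0 = 1; a_1 = 10; a_2 = 13; a_3 = 14; a_4 = 24; a_5 = 8; a_6 = 22; a_7 = 17; a_8 = 25; a_9 = 18; a_{10} = 6; a_{11} = 2; a_{12} = 20; a_{13} = 26; a_{14} = 28; a_{15} = 19; a_{16} = 16; a_{17} = 15; a_{18} = 5; a_{19} = 21; a_{20} = 7; a_{21} = 12; a_{22} = 4; a_{23} = 11; a_{24} = 23; a_{25} = 27; a_{26} = 9; a_{27} = 3; a_{28} = 1.
The sequence repeats with period 28.
So a_{315} = a_{0 + ((315-0) mod 28)} = a_7 = 17.

17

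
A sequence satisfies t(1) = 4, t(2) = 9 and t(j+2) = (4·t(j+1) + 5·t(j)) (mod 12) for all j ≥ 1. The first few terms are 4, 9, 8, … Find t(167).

0

We have t(1) = 4, t(2) = 9, t(3) = 8, t(4) = 5, t(5) = 0, t(6) = 1, t(7) = 4, t(8) = 9.
Since (t(7), t(8)) = (t(1), t(2)) = (4, 9) (two consecutive terms determine the rest), the sequence is periodic with period 6.
So t(167) = t(1 + ((167-1) mod 6)) = t(5) = 0.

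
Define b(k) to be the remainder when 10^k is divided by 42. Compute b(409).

Listing terms: b(1) = 10; b(2) = 16; b(3) = 34; b(4) = 4; b(5) = 40; b(6) = 22; b(7) = 10.
The sequence repeats with period 6.
So b(409) = b(1 + ((409-1) mod 6)) = b(1) = 10.

10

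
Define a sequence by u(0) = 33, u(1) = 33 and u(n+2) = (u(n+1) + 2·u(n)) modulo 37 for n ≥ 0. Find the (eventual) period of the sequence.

36

We have u(0) = 33; u(1) = 33; u(2) = 25; u(3) = 17; u(4) = 30; u(5) = 27; u(6) = 13; u(7) = 30; u(8) = 19; u(9) = 5; u(10) = 6; u(11) = 16; u(12) = 28; u(13) = 23; u(14) = 5; u(15) = 14; u(16) = 24; u(17) = 15; u(18) = 26; u(19) = 19; u(20) = 34; u(21) = 35; u(22) = 29; u(23) = 25; u(24) = 9; u(25) = 22; u(26) = 3; u(27) = 10; u(28) = 16; u(29) = 36; u(30) = 31; u(31) = 29; u(32) = 17; u(33) = 1; u(34) = 35; u(35) = 0; u(36) = 33; u(37) = 33.
The sequence repeats with period 36.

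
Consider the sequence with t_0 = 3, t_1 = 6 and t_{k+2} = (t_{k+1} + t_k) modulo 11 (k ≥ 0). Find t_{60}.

3

Computing terms: t_0 = 3; t_1 = 6; t_2 = 9; t_3 = 4; t_4 = 2; t_5 = 6; t_6 = 8; t_7 = 3; t_8 = 0; t_9 = 3; t_{10} = 3; t_{11} = 6.
The sequence repeats with period 10.
So t_{60} = t_{0 + ((60-0) mod 10)} = t_0 = 3.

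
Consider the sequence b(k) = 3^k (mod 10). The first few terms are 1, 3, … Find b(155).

7

b(0) = 1,  b(1) = 3,  b(2) = 9,  b(3) = 7,  b(4) = 1.
Since b(4) = b(0) = 1, the sequence is periodic with period 4.
So b(155) = b(0 + ((155-0) mod 4)) = b(3) = 7.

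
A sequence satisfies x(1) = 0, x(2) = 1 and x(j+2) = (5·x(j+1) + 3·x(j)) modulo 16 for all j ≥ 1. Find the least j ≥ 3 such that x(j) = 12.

4

Computing terms: x(1) = 0; x(2) = 1; x(3) = 5; x(4) = 12; x(5) = 11; x(6) = 11; x(7) = 8; x(8) = 9; x(9) = 5; x(10) = 4; x(11) = 3; x(12) = 11; x(13) = 0; x(14) = 1.
Since (x(13), x(14)) = (x(1), x(2)) = (0, 1) (two consecutive terms determine the rest), the sequence is periodic with period 12.
The value 12 first appears (with j ≥ 3) at x(4).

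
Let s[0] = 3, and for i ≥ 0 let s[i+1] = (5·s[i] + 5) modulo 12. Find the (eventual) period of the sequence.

We have s[0] = 3, s[1] = 8, s[2] = 9, s[3] = 2, s[4] = 3.
The sequence repeats with period 4.

4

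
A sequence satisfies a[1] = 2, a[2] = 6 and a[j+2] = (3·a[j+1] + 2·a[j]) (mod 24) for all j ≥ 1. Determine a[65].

Listing terms: a[1] = 2,  a[2] = 6,  a[3] = 22,  a[4] = 6,  a[5] = 14,  a[6] = 6,  a[7] = 22.
Since (a[6], a[7]) = (a[2], a[3]) = (6, 22) (two consecutive terms determine the rest), the sequence is eventually periodic: after a pre-period of length 1 it cycles with period 4.
For j ≥ 2, a[j] depends only on (j - 2) mod 4. (65 - 2) mod 4 = 3, so a[65] = a[5] = 14.

14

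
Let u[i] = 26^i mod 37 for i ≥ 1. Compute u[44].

Computing terms: u[1] = 26; u[2] = 10; u[3] = 1; u[4] = 26.
Since u[4] = u[1] = 26, the sequence is periodic with period 3.
So u[44] = u[1 + ((44-1) mod 3)] = u[2] = 10.

10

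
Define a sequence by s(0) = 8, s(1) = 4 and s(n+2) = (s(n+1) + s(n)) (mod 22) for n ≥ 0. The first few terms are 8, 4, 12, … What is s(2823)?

16

s(0) = 8, s(1) = 4, s(2) = 12, s(3) = 16, s(4) = 6, s(5) = 0, s(6) = 6, s(7) = 6, s(8) = 12, s(9) = 18, s(10) = 8, s(11) = 4.
The sequence repeats with period 10.
So s(2823) = s(0 + ((2823-0) mod 10)) = s(3) = 16.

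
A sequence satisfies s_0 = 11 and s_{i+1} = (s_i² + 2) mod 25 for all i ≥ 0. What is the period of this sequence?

Computing terms: s_0 = 11,  s_1 = 23,  s_2 = 6,  s_3 = 13,  s_4 = 21,  s_5 = 18,  s_6 = 1,  s_7 = 3,  s_8 = 11.
The sequence repeats with period 8.

8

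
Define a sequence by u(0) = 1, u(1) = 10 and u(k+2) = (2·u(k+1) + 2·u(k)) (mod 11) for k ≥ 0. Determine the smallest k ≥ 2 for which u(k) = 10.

5

We have u(0) = 1; u(1) = 10; u(2) = 0; u(3) = 9; u(4) = 7; u(5) = 10; u(6) = 1; u(7) = 0; u(8) = 2; u(9) = 4; u(10) = 1; u(11) = 10.
Since (u(10), u(11)) = (u(0), u(1)) = (1, 10) (two consecutive terms determine the rest), the sequence is periodic with period 10.
The value 10 first appears (with k ≥ 2) at u(5).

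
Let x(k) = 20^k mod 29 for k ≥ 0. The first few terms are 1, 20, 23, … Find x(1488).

7

x(0) = 1,  x(1) = 20,  x(2) = 23,  x(3) = 25,  x(4) = 7,  x(5) = 24,  x(6) = 16,  x(7) = 1.
Since x(7) = x(0) = 1, the sequence is periodic with period 7.
So x(1488) = x(0 + ((1488-0) mod 7)) = x(4) = 7.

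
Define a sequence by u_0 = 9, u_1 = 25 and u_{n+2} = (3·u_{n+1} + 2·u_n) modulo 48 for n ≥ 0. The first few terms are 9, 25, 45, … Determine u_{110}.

u_0 = 9; u_1 = 25; u_2 = 45; u_3 = 41; u_4 = 21; u_5 = 1; u_6 = 45; u_7 = 41.
Since (u_6, u_7) = (u_2, u_3) = (45, 41) (two consecutive terms determine the rest), the sequence is eventually periodic: after a pre-period of length 2 it cycles with period 4.
For n ≥ 2, u_n depends only on (n - 2) mod 4. (110 - 2) mod 4 = 0, so u_{110} = u_2 = 45.

45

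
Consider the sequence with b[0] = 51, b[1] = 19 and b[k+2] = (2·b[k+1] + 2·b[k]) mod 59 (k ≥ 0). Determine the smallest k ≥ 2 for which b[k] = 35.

We have b[0] = 51,  b[1] = 19,  b[2] = 22,  b[3] = 23,  b[4] = 31,  b[5] = 49,  b[6] = 42,  b[7] = 5,  b[8] = 35,  b[9] = 21,  b[10] = 53,  b[11] = 30,  b[12] = 48,  b[13] = 38,  b[14] = 54,  b[15] = 7,  b[16] = 4,  b[17] = 22,  b[18] = 52,  b[19] = 30,  b[20] = 46,  b[21] = 34,  b[22] = 42,  b[23] = 34,  b[24] = 34,  b[25] = 18,  b[26] = 45,  b[27] = 8,  b[28] = 47,  b[29] = 51,  b[30] = 19.
Since (b[29], b[30]) = (b[0], b[1]) = (51, 19) (two consecutive terms determine the rest), the sequence is periodic with period 29.
The value 35 first appears (with k ≥ 2) at b[8].

8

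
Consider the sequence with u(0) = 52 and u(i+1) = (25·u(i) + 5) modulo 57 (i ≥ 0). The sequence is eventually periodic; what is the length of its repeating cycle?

9

We have u(0) = 52, u(1) = 51, u(2) = 26, u(3) = 28, u(4) = 21, u(5) = 17, u(6) = 31, u(7) = 39, u(8) = 11, u(9) = 52.
Since u(9) = u(0) = 52, the sequence is periodic with period 9.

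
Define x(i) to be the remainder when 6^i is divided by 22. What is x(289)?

Computing terms: x(1) = 6; x(2) = 14; x(3) = 18; x(4) = 20; x(5) = 10; x(6) = 16; x(7) = 8; x(8) = 4; x(9) = 2; x(10) = 12; x(11) = 6.
Since x(11) = x(1) = 6, the sequence is periodic with period 10.
(289 - 1) mod 10 = 8, so x(289) = x(9) = 2.

2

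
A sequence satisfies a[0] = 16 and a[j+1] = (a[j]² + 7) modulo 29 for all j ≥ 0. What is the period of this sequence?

We have a[0] = 16, a[1] = 2, a[2] = 11, a[3] = 12, a[4] = 6, a[5] = 14, a[6] = 0, a[7] = 7, a[8] = 27, a[9] = 11.
Since a[9] = a[2] = 11, the sequence is eventually periodic: after a pre-period of length 2 it cycles with period 7.

7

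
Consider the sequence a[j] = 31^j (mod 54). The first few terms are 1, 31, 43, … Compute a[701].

7

Computing terms: a[0] = 1, a[1] = 31, a[2] = 43, a[3] = 37, a[4] = 13, a[5] = 25, a[6] = 19, a[7] = 49, a[8] = 7, a[9] = 1.
Since a[9] = a[0] = 1, the sequence is periodic with period 9.
So a[701] = a[0 + ((701-0) mod 9)] = a[8] = 7.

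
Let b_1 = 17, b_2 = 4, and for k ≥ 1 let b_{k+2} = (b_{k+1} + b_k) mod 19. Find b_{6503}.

Listing terms: b_1 = 17,  b_2 = 4,  b_3 = 2,  b_4 = 6,  b_5 = 8,  b_6 = 14,  b_7 = 3,  b_8 = 17,  b_9 = 1,  b_{10} = 18,  b_{11} = 0,  b_{12} = 18,  b_{13} = 18,  b_{14} = 17,  b_{15} = 16,  b_{16} = 14,  b_{17} = 11,  b_{18} = 6,  b_{19} = 17,  b_{20} = 4.
Since (b_{19}, b_{20}) = (b_1, b_2) = (17, 4) (two consecutive terms determine the rest), the sequence is periodic with period 18.
So b_{6503} = b_{1 + ((6503-1) mod 18)} = b_5 = 8.

8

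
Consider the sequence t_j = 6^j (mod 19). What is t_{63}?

1

We have t_0 = 1, t_1 = 6, t_2 = 17, t_3 = 7, t_4 = 4, t_5 = 5, t_6 = 11, t_7 = 9, t_8 = 16, t_9 = 1.
The sequence repeats with period 9.
(63 - 0) mod 9 = 0, so t_{63} = t_0 = 1.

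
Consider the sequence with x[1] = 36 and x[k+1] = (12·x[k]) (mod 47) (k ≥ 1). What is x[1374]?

21

x[1] = 36, x[2] = 9, x[3] = 14, x[4] = 27, x[5] = 42, x[6] = 34, x[7] = 32, x[8] = 8, x[9] = 2, x[10] = 24, x[11] = 6, x[12] = 25, x[13] = 18, x[14] = 28, x[15] = 7, x[16] = 37, x[17] = 21, x[18] = 17, x[19] = 16, x[20] = 4, x[21] = 1, x[22] = 12, x[23] = 3, x[24] = 36.
The sequence repeats with period 23.
So x[1374] = x[1 + ((1374-1) mod 23)] = x[17] = 21.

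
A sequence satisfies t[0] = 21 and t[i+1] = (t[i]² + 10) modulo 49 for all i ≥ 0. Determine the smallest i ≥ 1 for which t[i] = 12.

t[0] = 21,  t[1] = 10,  t[2] = 12,  t[3] = 7,  t[4] = 10.
Since t[4] = t[1] = 10, the sequence is eventually periodic: after a pre-period of length 1 it cycles with period 3.
The value 12 first appears (with i ≥ 1) at t[2].

2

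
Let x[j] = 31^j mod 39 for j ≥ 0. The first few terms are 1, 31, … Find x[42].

25

Listing terms: x[0] = 1, x[1] = 31, x[2] = 25, x[3] = 34, x[4] = 1.
The sequence repeats with period 4.
(42 - 0) mod 4 = 2, so x[42] = x[2] = 25.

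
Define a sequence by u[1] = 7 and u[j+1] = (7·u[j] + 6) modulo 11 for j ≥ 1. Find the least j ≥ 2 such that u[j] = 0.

2

Listing terms: u[1] = 7; u[2] = 0; u[3] = 6; u[4] = 4; u[5] = 1; u[6] = 2; u[7] = 9; u[8] = 3; u[9] = 5; u[10] = 8; u[11] = 7.
Since u[11] = u[1] = 7, the sequence is periodic with period 10.
The value 0 first appears (with j ≥ 2) at u[2].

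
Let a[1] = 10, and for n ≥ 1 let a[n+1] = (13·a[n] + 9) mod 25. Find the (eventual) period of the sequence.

a[1] = 10, a[2] = 14, a[3] = 16, a[4] = 17, a[5] = 5, a[6] = 24, a[7] = 21, a[8] = 7, a[9] = 0, a[10] = 9, a[11] = 1, a[12] = 22, a[13] = 20, a[14] = 19, a[15] = 6, a[16] = 12, a[17] = 15, a[18] = 4, a[19] = 11, a[20] = 2, a[21] = 10.
Since a[21] = a[1] = 10, the sequence is periodic with period 20.

20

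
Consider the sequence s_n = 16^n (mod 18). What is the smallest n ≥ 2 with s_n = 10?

Listing terms: s_1 = 16; s_2 = 4; s_3 = 10; s_4 = 16.
Since s_4 = s_1 = 16, the sequence is periodic with period 3.
The value 10 first appears (with n ≥ 2) at s_3.

3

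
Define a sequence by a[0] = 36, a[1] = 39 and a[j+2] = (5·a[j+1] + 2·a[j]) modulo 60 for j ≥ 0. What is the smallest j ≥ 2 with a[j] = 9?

9

We have a[0] = 36, a[1] = 39, a[2] = 27, a[3] = 33, a[4] = 39, a[5] = 21, a[6] = 3, a[7] = 57, a[8] = 51, a[9] = 9, a[10] = 27, a[11] = 33.
Since (a[10], a[11]) = (a[2], a[3]) = (27, 33) (two consecutive terms determine the rest), the sequence is eventually periodic: after a pre-period of length 2 it cycles with period 8.
The value 9 first appears (with j ≥ 2) at a[9].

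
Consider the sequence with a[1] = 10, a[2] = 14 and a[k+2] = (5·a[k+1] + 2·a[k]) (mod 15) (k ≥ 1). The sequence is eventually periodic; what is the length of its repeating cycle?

24

We have a[1] = 10; a[2] = 14; a[3] = 0; a[4] = 13; a[5] = 5; a[6] = 6; a[7] = 10; a[8] = 2; a[9] = 0; a[10] = 4; a[11] = 5; a[12] = 3; a[13] = 10; a[14] = 11; a[15] = 0; a[16] = 7; a[17] = 5; a[18] = 9; a[19] = 10; a[20] = 8; a[21] = 0; a[22] = 1; a[23] = 5; a[24] = 12; a[25] = 10; a[26] = 14.
Since (a[25], a[26]) = (a[1], a[2]) = (10, 14) (two consecutive terms determine the rest), the sequence is periodic with period 24.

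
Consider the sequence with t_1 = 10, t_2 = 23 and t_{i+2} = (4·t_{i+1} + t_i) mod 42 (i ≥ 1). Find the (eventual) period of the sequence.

16

Listing terms: t_1 = 10, t_2 = 23, t_3 = 18, t_4 = 11, t_5 = 20, t_6 = 7, t_7 = 6, t_8 = 31, t_9 = 4, t_{10} = 5, t_{11} = 24, t_{12} = 17, t_{13} = 8, t_{14} = 7, t_{15} = 36, t_{16} = 25, t_{17} = 10, t_{18} = 23.
The sequence repeats with period 16.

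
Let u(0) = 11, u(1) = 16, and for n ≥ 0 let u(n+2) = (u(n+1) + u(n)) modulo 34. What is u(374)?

Computing terms: u(0) = 11; u(1) = 16; u(2) = 27; u(3) = 9; u(4) = 2; u(5) = 11; u(6) = 13; u(7) = 24; u(8) = 3; u(9) = 27; u(10) = 30; u(11) = 23; u(12) = 19; u(13) = 8; u(14) = 27; u(15) = 1; u(16) = 28; u(17) = 29; u(18) = 23; u(19) = 18; u(20) = 7; u(21) = 25; u(22) = 32; u(23) = 23; u(24) = 21; u(25) = 10; u(26) = 31; u(27) = 7; u(28) = 4; u(29) = 11; u(30) = 15; u(31) = 26; u(32) = 7; u(33) = 33; u(34) = 6; u(35) = 5; u(36) = 11; u(37) = 16.
The sequence repeats with period 36.
(374 - 0) mod 36 = 14, so u(374) = u(14) = 27.

27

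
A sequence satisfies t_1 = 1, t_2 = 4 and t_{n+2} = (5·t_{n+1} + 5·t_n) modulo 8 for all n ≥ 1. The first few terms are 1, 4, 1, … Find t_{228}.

t_1 = 1,  t_2 = 4,  t_3 = 1,  t_4 = 1,  t_5 = 2,  t_6 = 7,  t_7 = 5,  t_8 = 4,  t_9 = 5,  t_{10} = 5,  t_{11} = 2,  t_{12} = 3,  t_{13} = 1,  t_{14} = 4.
Since (t_{13}, t_{14}) = (t_1, t_2) = (1, 4) (two consecutive terms determine the rest), the sequence is periodic with period 12.
So t_{228} = t_{1 + ((228-1) mod 12)} = t_{12} = 3.

3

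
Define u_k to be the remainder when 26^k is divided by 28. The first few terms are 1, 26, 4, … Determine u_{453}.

20

We have u_0 = 1,  u_1 = 26,  u_2 = 4,  u_3 = 20,  u_4 = 16,  u_5 = 24,  u_6 = 8,  u_7 = 12,  u_8 = 4.
Since u_8 = u_2 = 4, the sequence is eventually periodic: after a pre-period of length 2 it cycles with period 6.
For k ≥ 2, u_k depends only on (k - 2) mod 6. (453 - 2) mod 6 = 1, so u_{453} = u_3 = 20.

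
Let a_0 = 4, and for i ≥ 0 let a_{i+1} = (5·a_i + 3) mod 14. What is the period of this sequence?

6

We have a_0 = 4,  a_1 = 9,  a_2 = 6,  a_3 = 5,  a_4 = 0,  a_5 = 3,  a_6 = 4.
Since a_6 = a_0 = 4, the sequence is periodic with period 6.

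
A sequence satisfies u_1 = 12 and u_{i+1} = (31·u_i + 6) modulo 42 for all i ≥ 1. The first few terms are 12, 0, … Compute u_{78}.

30

Computing terms: u_1 = 12, u_2 = 0, u_3 = 6, u_4 = 24, u_5 = 36, u_6 = 30, u_7 = 12.
Since u_7 = u_1 = 12, the sequence is periodic with period 6.
(78 - 1) mod 6 = 5, so u_{78} = u_6 = 30.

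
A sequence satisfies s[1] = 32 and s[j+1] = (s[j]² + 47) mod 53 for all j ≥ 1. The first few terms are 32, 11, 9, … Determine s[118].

7

s[1] = 32; s[2] = 11; s[3] = 9; s[4] = 22; s[5] = 1; s[6] = 48; s[7] = 19; s[8] = 37; s[9] = 38; s[10] = 7; s[11] = 43; s[12] = 41; s[13] = 32.
Since s[13] = s[1] = 32, the sequence is periodic with period 12.
So s[118] = s[1 + ((118-1) mod 12)] = s[10] = 7.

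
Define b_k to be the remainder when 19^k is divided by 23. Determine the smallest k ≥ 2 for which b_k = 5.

3

Listing terms: b_1 = 19, b_2 = 16, b_3 = 5, b_4 = 3, b_5 = 11, b_6 = 2, b_7 = 15, b_8 = 9, b_9 = 10, b_{10} = 6, b_{11} = 22, b_{12} = 4, b_{13} = 7, b_{14} = 18, b_{15} = 20, b_{16} = 12, b_{17} = 21, b_{18} = 8, b_{19} = 14, b_{20} = 13, b_{21} = 17, b_{22} = 1, b_{23} = 19.
Since b_{23} = b_1 = 19, the sequence is periodic with period 22.
The value 5 first appears (with k ≥ 2) at b_3.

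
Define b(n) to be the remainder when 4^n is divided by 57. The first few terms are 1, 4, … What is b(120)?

We have b(0) = 1; b(1) = 4; b(2) = 16; b(3) = 7; b(4) = 28; b(5) = 55; b(6) = 49; b(7) = 25; b(8) = 43; b(9) = 1.
The sequence repeats with period 9.
So b(120) = b(0 + ((120-0) mod 9)) = b(3) = 7.

7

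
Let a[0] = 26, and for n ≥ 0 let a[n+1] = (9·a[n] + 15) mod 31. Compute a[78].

We have a[0] = 26, a[1] = 1, a[2] = 24, a[3] = 14, a[4] = 17, a[5] = 13, a[6] = 8, a[7] = 25, a[8] = 23, a[9] = 5, a[10] = 29, a[11] = 28, a[12] = 19, a[13] = 0, a[14] = 15, a[15] = 26.
Since a[15] = a[0] = 26, the sequence is periodic with period 15.
(78 - 0) mod 15 = 3, so a[78] = a[3] = 14.

14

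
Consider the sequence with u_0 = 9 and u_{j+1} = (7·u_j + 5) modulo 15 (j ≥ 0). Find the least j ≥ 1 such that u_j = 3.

Computing terms: u_0 = 9; u_1 = 8; u_2 = 1; u_3 = 12; u_4 = 14; u_5 = 13; u_6 = 6; u_7 = 2; u_8 = 4; u_9 = 3; u_{10} = 11; u_{11} = 7; u_{12} = 9.
The sequence repeats with period 12.
The value 3 first appears (with j ≥ 1) at u_9.

9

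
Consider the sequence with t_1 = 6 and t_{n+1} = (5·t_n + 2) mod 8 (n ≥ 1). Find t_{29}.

6

t_1 = 6,  t_2 = 0,  t_3 = 2,  t_4 = 4,  t_5 = 6.
Since t_5 = t_1 = 6, the sequence is periodic with period 4.
(29 - 1) mod 4 = 0, so t_{29} = t_1 = 6.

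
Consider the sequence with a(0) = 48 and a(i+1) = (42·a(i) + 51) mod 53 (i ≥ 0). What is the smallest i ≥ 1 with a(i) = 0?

1

Listing terms: a(0) = 48; a(1) = 0; a(2) = 51; a(3) = 20; a(4) = 43; a(5) = 2; a(6) = 29; a(7) = 50; a(8) = 31; a(9) = 28; a(10) = 8; a(11) = 16; a(12) = 34; a(13) = 48.
Since a(13) = a(0) = 48, the sequence is periodic with period 13.
The value 0 first appears (with i ≥ 1) at a(1).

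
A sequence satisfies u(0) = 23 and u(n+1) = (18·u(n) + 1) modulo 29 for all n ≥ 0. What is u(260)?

Listing terms: u(0) = 23; u(1) = 9; u(2) = 18; u(3) = 6; u(4) = 22; u(5) = 20; u(6) = 13; u(7) = 3; u(8) = 26; u(9) = 5; u(10) = 4; u(11) = 15; u(12) = 10; u(13) = 7; u(14) = 11; u(15) = 25; u(16) = 16; u(17) = 28; u(18) = 12; u(19) = 14; u(20) = 21; u(21) = 2; u(22) = 8; u(23) = 0; u(24) = 1; u(25) = 19; u(26) = 24; u(27) = 27; u(28) = 23.
Since u(28) = u(0) = 23, the sequence is periodic with period 28.
(260 - 0) mod 28 = 8, so u(260) = u(8) = 26.

26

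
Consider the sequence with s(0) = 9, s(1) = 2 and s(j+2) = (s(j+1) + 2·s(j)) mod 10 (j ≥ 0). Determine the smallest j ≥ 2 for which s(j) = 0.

2

s(0) = 9; s(1) = 2; s(2) = 0; s(3) = 4; s(4) = 4; s(5) = 2; s(6) = 0.
Since (s(5), s(6)) = (s(1), s(2)) = (2, 0) (two consecutive terms determine the rest), the sequence is eventually periodic: after a pre-period of length 1 it cycles with period 4.
The value 0 first appears (with j ≥ 2) at s(2).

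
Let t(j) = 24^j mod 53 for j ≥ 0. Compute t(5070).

1

t(0) = 1, t(1) = 24, t(2) = 46, t(3) = 44, t(4) = 49, t(5) = 10, t(6) = 28, t(7) = 36, t(8) = 16, t(9) = 13, t(10) = 47, t(11) = 15, t(12) = 42, t(13) = 1.
The sequence repeats with period 13.
(5070 - 0) mod 13 = 0, so t(5070) = t(0) = 1.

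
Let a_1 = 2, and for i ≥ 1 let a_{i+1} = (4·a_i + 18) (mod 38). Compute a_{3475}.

2

Listing terms: a_1 = 2, a_2 = 26, a_3 = 8, a_4 = 12, a_5 = 28, a_6 = 16, a_7 = 6, a_8 = 4, a_9 = 34, a_{10} = 2.
The sequence repeats with period 9.
So a_{3475} = a_{1 + ((3475-1) mod 9)} = a_1 = 2.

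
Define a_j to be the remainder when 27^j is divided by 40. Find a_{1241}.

27

Listing terms: a_1 = 27,  a_2 = 9,  a_3 = 3,  a_4 = 1,  a_5 = 27.
The sequence repeats with period 4.
So a_{1241} = a_{1 + ((1241-1) mod 4)} = a_1 = 27.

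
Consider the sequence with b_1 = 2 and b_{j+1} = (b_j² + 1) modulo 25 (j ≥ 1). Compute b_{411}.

1

Listing terms: b_1 = 2, b_2 = 5, b_3 = 1, b_4 = 2.
Since b_4 = b_1 = 2, the sequence is periodic with period 3.
So b_{411} = b_{1 + ((411-1) mod 3)} = b_3 = 1.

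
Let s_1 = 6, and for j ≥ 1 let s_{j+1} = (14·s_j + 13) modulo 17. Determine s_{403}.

Computing terms: s_1 = 6; s_2 = 12; s_3 = 11; s_4 = 14; s_5 = 5; s_6 = 15; s_7 = 2; s_8 = 7; s_9 = 9; s_{10} = 3; s_{11} = 4; s_{12} = 1; s_{13} = 10; s_{14} = 0; s_{15} = 13; s_{16} = 8; s_{17} = 6.
The sequence repeats with period 16.
(403 - 1) mod 16 = 2, so s_{403} = s_3 = 11.

11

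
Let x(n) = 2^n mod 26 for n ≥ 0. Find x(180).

Computing terms: x(0) = 1; x(1) = 2; x(2) = 4; x(3) = 8; x(4) = 16; x(5) = 6; x(6) = 12; x(7) = 24; x(8) = 22; x(9) = 18; x(10) = 10; x(11) = 20; x(12) = 14; x(13) = 2.
Since x(13) = x(1) = 2, the sequence is eventually periodic: after a pre-period of length 1 it cycles with period 12.
For n ≥ 1, x(n) depends only on (n - 1) mod 12. (180 - 1) mod 12 = 11, so x(180) = x(12) = 14.

14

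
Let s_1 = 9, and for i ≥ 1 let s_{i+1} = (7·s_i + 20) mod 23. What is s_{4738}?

Computing terms: s_1 = 9, s_2 = 14, s_3 = 3, s_4 = 18, s_5 = 8, s_6 = 7, s_7 = 0, s_8 = 20, s_9 = 22, s_{10} = 13, s_{11} = 19, s_{12} = 15, s_{13} = 10, s_{14} = 21, s_{15} = 6, s_{16} = 16, s_{17} = 17, s_{18} = 1, s_{19} = 4, s_{20} = 2, s_{21} = 11, s_{22} = 5, s_{23} = 9.
Since s_{23} = s_1 = 9, the sequence is periodic with period 22.
So s_{4738} = s_{1 + ((4738-1) mod 22)} = s_8 = 20.

20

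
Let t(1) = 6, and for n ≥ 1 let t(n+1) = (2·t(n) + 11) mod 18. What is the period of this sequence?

6

t(1) = 6,  t(2) = 5,  t(3) = 3,  t(4) = 17,  t(5) = 9,  t(6) = 11,  t(7) = 15,  t(8) = 5.
Since t(8) = t(2) = 5, the sequence is eventually periodic: after a pre-period of length 1 it cycles with period 6.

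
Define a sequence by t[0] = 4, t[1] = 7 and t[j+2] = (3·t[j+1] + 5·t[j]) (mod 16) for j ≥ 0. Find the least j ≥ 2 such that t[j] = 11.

5

Computing terms: t[0] = 4, t[1] = 7, t[2] = 9, t[3] = 14, t[4] = 7, t[5] = 11, t[6] = 4, t[7] = 3, t[8] = 13, t[9] = 6, t[10] = 3, t[11] = 7, t[12] = 4, t[13] = 15, t[14] = 1, t[15] = 14, t[16] = 15, t[17] = 3, t[18] = 4, t[19] = 11, t[20] = 5, t[21] = 6, t[22] = 11, t[23] = 15, t[24] = 4, t[25] = 7.
The sequence repeats with period 24.
The value 11 first appears (with j ≥ 2) at t[5].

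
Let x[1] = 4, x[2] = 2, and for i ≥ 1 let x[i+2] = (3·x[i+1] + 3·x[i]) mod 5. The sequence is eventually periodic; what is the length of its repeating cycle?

4

x[1] = 4, x[2] = 2, x[3] = 3, x[4] = 0, x[5] = 4, x[6] = 2.
The sequence repeats with period 4.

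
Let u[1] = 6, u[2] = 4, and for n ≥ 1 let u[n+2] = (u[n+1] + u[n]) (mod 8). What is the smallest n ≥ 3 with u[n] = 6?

4

We have u[1] = 6,  u[2] = 4,  u[3] = 2,  u[4] = 6,  u[5] = 0,  u[6] = 6,  u[7] = 6,  u[8] = 4.
The sequence repeats with period 6.
The value 6 first appears (with n ≥ 3) at u[4].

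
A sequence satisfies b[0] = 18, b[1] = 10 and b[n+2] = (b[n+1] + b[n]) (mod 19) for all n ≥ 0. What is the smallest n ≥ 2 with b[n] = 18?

Listing terms: b[0] = 18; b[1] = 10; b[2] = 9; b[3] = 0; b[4] = 9; b[5] = 9; b[6] = 18; b[7] = 8; b[8] = 7; b[9] = 15; b[10] = 3; b[11] = 18; b[12] = 2; b[13] = 1; b[14] = 3; b[15] = 4; b[16] = 7; b[17] = 11; b[18] = 18; b[19] = 10.
Since (b[18], b[19]) = (b[0], b[1]) = (18, 10) (two consecutive terms determine the rest), the sequence is periodic with period 18.
The value 18 first appears (with n ≥ 2) at b[6].

6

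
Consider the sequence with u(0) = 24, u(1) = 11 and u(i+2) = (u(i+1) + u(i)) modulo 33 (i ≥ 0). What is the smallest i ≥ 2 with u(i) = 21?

u(0) = 24, u(1) = 11, u(2) = 2, u(3) = 13, u(4) = 15, u(5) = 28, u(6) = 10, u(7) = 5, u(8) = 15, u(9) = 20, u(10) = 2, u(11) = 22, u(12) = 24, u(13) = 13, u(14) = 4, u(15) = 17, u(16) = 21, u(17) = 5, u(18) = 26, u(19) = 31, u(20) = 24, u(21) = 22, u(22) = 13, u(23) = 2, u(24) = 15, u(25) = 17, u(26) = 32, u(27) = 16, u(28) = 15, u(29) = 31, u(30) = 13, u(31) = 11, u(32) = 24, u(33) = 2, u(34) = 26, u(35) = 28, u(36) = 21, u(37) = 16, u(38) = 4, u(39) = 20, u(40) = 24, u(41) = 11.
The sequence repeats with period 40.
The value 21 first appears (with i ≥ 2) at u(16).

16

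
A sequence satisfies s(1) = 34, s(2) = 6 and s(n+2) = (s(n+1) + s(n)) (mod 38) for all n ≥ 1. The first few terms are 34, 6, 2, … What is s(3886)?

s(1) = 34,  s(2) = 6,  s(3) = 2,  s(4) = 8,  s(5) = 10,  s(6) = 18,  s(7) = 28,  s(8) = 8,  s(9) = 36,  s(10) = 6,  s(11) = 4,  s(12) = 10,  s(13) = 14,  s(14) = 24,  s(15) = 0,  s(16) = 24,  s(17) = 24,  s(18) = 10,  s(19) = 34,  s(20) = 6.
The sequence repeats with period 18.
So s(3886) = s(1 + ((3886-1) mod 18)) = s(16) = 24.

24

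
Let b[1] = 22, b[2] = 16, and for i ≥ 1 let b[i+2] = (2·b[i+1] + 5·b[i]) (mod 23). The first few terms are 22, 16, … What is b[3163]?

4

Computing terms: b[1] = 22; b[2] = 16; b[3] = 4; b[4] = 19; b[5] = 12; b[6] = 4; b[7] = 22; b[8] = 18; b[9] = 8; b[10] = 14; b[11] = 22; b[12] = 22; b[13] = 16.
The sequence repeats with period 11.
(3163 - 1) mod 11 = 5, so b[3163] = b[6] = 4.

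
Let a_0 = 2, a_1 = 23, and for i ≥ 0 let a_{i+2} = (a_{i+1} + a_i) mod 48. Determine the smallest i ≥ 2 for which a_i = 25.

We have a_0 = 2, a_1 = 23, a_2 = 25, a_3 = 0, a_4 = 25, a_5 = 25, a_6 = 2, a_7 = 27, a_8 = 29, a_9 = 8, a_{10} = 37, a_{11} = 45, a_{12} = 34, a_{13} = 31, a_{14} = 17, a_{15} = 0, a_{16} = 17, a_{17} = 17, a_{18} = 34, a_{19} = 3, a_{20} = 37, a_{21} = 40, a_{22} = 29, a_{23} = 21, a_{24} = 2, a_{25} = 23.
The sequence repeats with period 24.
The value 25 first appears (with i ≥ 2) at a_2.

2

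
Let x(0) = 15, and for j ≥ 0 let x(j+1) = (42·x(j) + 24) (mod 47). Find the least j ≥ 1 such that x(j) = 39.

We have x(0) = 15; x(1) = 43; x(2) = 44; x(3) = 39; x(4) = 17; x(5) = 33; x(6) = 0; x(7) = 24; x(8) = 45; x(9) = 34; x(10) = 42; x(11) = 2; x(12) = 14; x(13) = 1; x(14) = 19; x(15) = 23; x(16) = 3; x(17) = 9; x(18) = 26; x(19) = 35; x(20) = 37; x(21) = 27; x(22) = 30; x(23) = 15.
Since x(23) = x(0) = 15, the sequence is periodic with period 23.
The value 39 first appears (with j ≥ 1) at x(3).

3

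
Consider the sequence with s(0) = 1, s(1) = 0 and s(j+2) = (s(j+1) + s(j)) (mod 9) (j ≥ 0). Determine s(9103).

8

s(0) = 1,  s(1) = 0,  s(2) = 1,  s(3) = 1,  s(4) = 2,  s(5) = 3,  s(6) = 5,  s(7) = 8,  s(8) = 4,  s(9) = 3,  s(10) = 7,  s(11) = 1,  s(12) = 8,  s(13) = 0,  s(14) = 8,  s(15) = 8,  s(16) = 7,  s(17) = 6,  s(18) = 4,  s(19) = 1,  s(20) = 5,  s(21) = 6,  s(22) = 2,  s(23) = 8,  s(24) = 1,  s(25) = 0.
Since (s(24), s(25)) = (s(0), s(1)) = (1, 0) (two consecutive terms determine the rest), the sequence is periodic with period 24.
(9103 - 0) mod 24 = 7, so s(9103) = s(7) = 8.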